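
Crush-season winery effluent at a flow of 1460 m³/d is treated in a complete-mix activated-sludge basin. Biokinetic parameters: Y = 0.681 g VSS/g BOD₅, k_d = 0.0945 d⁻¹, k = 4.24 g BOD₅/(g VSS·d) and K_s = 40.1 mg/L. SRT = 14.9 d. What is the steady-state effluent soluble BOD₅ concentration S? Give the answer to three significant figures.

S ≈ 2.38 mg/L

From the Monod/SRT balance for a CMAS, S = K_s·(1+k_d θ_c)/[θ_c·(Y k − k_d) − 1] = 40.1 × (1 + 0.0945 × 14.9) / [14.9 × (0.681 × 4.24 − 0.0945) − 1] = 96.56 / 40.61 = 2.378 mg/L.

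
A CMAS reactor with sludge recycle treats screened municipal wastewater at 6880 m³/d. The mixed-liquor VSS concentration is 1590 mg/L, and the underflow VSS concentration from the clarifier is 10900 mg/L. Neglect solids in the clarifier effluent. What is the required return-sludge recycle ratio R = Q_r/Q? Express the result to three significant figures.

Solids balance on the clarifier gives (1+R)X = R·X_r, so R = X/(X_r − X) = 1590 / (10900 − 1590) = 0.1708.

R ≈ 0.171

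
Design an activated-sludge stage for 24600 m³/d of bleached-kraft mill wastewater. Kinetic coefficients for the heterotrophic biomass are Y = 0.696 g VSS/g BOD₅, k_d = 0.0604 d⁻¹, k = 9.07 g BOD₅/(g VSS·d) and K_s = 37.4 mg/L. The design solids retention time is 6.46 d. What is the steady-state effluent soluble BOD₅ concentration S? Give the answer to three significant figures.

For a completely mixed reactor with recycle the Lawrence–McCarty relation gives S = K_s·(1 + k_d·θ_c) / [θ_c·(Y·k − k_d) − 1] = 37.4 × (1 + 0.0604 × 6.46) / [6.46 × (0.696 × 9.07 − 0.0604) − 1] = 51.99 / 39.39 = 1.320 mg/L.

S ≈ 1.32 mg/L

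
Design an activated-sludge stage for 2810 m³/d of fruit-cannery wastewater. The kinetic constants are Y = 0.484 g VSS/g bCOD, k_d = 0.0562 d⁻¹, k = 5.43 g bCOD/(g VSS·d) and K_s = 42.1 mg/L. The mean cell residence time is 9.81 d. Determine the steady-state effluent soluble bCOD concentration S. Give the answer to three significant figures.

S ≈ 2.70 mg/L

For a completely mixed reactor with recycle the Lawrence–McCarty relation gives S = K_s·(1 + k_d·θ_c) / [θ_c·(Y·k − k_d) − 1] = 42.1 × (1 + 0.0562 × 9.81) / [9.81 × (0.484 × 5.43 − 0.0562) − 1] = 65.31 / 24.23 = 2.695 mg/L.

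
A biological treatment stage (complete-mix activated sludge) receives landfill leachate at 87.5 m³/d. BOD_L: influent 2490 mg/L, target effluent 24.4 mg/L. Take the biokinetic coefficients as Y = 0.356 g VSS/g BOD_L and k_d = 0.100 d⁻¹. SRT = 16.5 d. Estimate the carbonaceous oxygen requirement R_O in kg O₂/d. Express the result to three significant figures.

R_O ≈ 175 kg O₂/d

Correct the yield for decay: Y_obs = Y/(1 + k_d θ_c) = 0.356 / (1 + 0.100 × 16.5) = 0.356 / 2.650 = 0.1343.
Q·(S₀ − S) = 87.5 × (2490 − 24.4) × 10⁻³ = 215.7 kg/d removed.
Biomass synthesised: P_X = Y_obs × 215.7 = 28.98 kg VSS/d.
R_O = Q·ΔS − 1.42 P_X = 215.7 − 41.16 = 174.6 kg O₂/d.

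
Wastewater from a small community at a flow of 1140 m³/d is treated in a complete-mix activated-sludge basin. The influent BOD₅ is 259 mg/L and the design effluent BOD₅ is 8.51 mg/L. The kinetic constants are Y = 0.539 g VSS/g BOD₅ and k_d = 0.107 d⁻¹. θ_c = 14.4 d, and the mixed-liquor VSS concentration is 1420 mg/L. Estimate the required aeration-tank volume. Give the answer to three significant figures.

Steady-state biomass mass balance: V·X·(1 + k_d·θ_c) = Y·Q·(S₀ − S)·θ_c, so V = 0.539 × 1140 × (259 − 8.51) × 14.4 / [1420 × (1 + 0.107 × 14.4)] = 2.22×10^6 / 3608 = 614.3 m³.

V ≈ 614 m³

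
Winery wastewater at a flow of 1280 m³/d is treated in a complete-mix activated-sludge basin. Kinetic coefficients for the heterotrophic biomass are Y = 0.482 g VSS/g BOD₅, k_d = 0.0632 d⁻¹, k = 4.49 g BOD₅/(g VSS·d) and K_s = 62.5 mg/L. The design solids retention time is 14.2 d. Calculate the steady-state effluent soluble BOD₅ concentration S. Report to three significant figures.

For a completely mixed reactor with recycle the Lawrence–McCarty relation gives S = K_s·(1 + k_d·θ_c) / [θ_c·(Y·k − k_d) − 1] = 62.5 × (1 + 0.0632 × 14.2) / [14.2 × (0.482 × 4.49 − 0.0632) − 1] = 118.6 / 28.83 = 4.113 mg/L.

S ≈ 4.11 mg/L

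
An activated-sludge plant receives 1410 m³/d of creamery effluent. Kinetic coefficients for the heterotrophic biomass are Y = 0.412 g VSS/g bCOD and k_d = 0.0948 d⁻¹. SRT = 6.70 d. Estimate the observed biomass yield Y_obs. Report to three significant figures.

The observed yield is Y_obs = Y/(1 + k_d·θ_c) = 0.412 / (1 + 0.0948 × 6.70) = 0.412 / 1.635 = 0.2520 g VSS per g bCOD removed.

Y_obs ≈ 0.252 g VSS/g bCOD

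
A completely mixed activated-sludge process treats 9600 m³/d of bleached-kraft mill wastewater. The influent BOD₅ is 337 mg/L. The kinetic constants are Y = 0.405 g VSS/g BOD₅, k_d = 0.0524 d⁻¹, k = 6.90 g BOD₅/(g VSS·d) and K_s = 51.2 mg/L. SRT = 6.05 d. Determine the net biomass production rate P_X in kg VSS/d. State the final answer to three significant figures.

From the Monod/SRT balance for a CMAS, S = K_s·(1+k_d θ_c)/[θ_c·(Y k − k_d) − 1] = 51.2 × (1 + 0.0524 × 6.05) / [6.05 × (0.405 × 6.90 − 0.0524) − 1] = 67.43 / 15.59 = 4.325 mg/L.
Observed yield with endogenous decay: Y_obs = Y / (1 + k_d·θ_c) = 0.405 / (1 + 0.0524 × 6.05) = 0.405 / 1.317 = 0.3075 g VSS/g BOD₅.
ΔS = 337 − 4.33 = 332.7 mg/L, so the substrate removal rate is 9600 × 332.7/1000 = 3194 kg BOD₅/d.
Net biomass production P_X = Y_obs × Q·(S₀ − S) = 0.3075 × 3194 = 982.1 kg VSS/d.

P_X ≈ 982 kg VSS/d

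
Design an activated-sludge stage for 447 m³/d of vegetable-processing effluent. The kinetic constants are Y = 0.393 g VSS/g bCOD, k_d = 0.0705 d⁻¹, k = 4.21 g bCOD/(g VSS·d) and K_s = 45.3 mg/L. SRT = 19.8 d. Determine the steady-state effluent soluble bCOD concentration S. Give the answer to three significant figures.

From the Monod/SRT balance for a CMAS, S = K_s·(1+k_d θ_c)/[θ_c·(Y k − k_d) − 1] = 45.3 × (1 + 0.0705 × 19.8) / [19.8 × (0.393 × 4.21 − 0.0705) − 1] = 108.5 / 30.36 = 3.574 mg/L.

S ≈ 3.57 mg/L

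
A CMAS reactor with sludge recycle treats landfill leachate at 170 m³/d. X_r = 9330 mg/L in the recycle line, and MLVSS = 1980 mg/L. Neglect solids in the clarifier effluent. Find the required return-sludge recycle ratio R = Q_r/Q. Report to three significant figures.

R ≈ 0.269

R = Q_r/Q = X/(X_r − X) = 1980 / (9330 − 1980) = 0.2694.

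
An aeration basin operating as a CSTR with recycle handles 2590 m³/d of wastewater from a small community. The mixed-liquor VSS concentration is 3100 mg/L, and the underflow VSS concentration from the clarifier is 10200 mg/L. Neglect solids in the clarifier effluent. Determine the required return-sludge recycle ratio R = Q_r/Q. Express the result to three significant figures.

R ≈ 0.437

R = Q_r/Q = X/(X_r − X) = 3100 / (10200 − 3100) = 0.4366.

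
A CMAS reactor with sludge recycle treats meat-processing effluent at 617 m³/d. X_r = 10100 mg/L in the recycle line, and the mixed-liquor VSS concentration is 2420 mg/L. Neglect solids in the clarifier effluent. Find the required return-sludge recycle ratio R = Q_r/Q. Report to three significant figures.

R = Q_r/Q = X/(X_r − X) = 2420 / (10100 − 2420) = 0.3151.

R ≈ 0.315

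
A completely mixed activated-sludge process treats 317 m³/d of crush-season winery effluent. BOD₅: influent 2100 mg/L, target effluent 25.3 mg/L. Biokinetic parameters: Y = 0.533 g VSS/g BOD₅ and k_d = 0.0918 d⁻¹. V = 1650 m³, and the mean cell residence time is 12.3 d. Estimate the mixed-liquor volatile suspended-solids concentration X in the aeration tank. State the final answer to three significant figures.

X ≈ 1230 mg/L

Solving the biomass balance for X: X = Y Q (S₀−S) θ_c / [V (1+k_d θ_c)] = 0.533 × 317 × (2100 − 25.3) × 12.3 / [1650 × (1 + 0.0918 × 12.3)] = 1227 mg/L.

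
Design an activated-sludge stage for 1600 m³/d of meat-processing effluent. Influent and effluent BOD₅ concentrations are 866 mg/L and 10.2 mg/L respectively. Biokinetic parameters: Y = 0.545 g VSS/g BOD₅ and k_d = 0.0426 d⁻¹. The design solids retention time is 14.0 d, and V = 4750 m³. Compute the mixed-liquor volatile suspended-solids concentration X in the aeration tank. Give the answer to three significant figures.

From V·X·(1 + k_d·θ_c) = Y·Q·(S₀ − S)·θ_c: X = 0.545 × 1600 × (866 − 10.2) × 14.0 / [4750 × (1 + 0.0426 × 14.0)] = 1378 mg/L.

X ≈ 1380 mg/L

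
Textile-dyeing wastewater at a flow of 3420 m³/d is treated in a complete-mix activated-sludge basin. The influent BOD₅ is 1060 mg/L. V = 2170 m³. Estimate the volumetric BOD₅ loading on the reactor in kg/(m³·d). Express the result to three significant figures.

L_v ≈ 1.67 kg BOD₅/(m³·d)

Volumetric loading L_v = Q·S₀ / V = 3420 × 1060 g/m³ / 2170 m³ = 1671 g/(m³·d) = 1.671 kg BOD₅/(m³·d).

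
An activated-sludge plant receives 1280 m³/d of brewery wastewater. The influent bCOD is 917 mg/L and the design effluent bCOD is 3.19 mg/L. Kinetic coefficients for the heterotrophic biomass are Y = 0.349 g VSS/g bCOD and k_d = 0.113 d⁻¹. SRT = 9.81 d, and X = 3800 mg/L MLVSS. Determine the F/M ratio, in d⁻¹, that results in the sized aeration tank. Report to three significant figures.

F/M ≈ 0.618 d⁻¹

From the SRT design equation V = Y Q (S₀−S) θ_c / [X (1 + k_d θ_c)] = 0.349 × 1280 × (917 − 3.19) × 9.81 / [3800 × (1 + 0.113 × 9.81)] = 4×10^6 / 8012 = 499.8 m³.
F/M = Q·S₀ / (V·X) = 1280 × 917 / (499.8 × 3800) = 0.6180 g bCOD·(g VSS·d)⁻¹.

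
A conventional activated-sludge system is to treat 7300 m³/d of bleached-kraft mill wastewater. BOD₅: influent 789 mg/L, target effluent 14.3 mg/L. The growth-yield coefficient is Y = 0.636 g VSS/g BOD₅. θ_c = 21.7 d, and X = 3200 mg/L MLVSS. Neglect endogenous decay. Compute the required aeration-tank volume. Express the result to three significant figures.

Biomass mass balance (decay neglected): V·X = Y·Q·(S₀ − S)·θ_c, so V = 0.636 × 7300 × (789 − 14.3) × 21.7 / 3200 = 24391 m³.

V ≈ 24400 m³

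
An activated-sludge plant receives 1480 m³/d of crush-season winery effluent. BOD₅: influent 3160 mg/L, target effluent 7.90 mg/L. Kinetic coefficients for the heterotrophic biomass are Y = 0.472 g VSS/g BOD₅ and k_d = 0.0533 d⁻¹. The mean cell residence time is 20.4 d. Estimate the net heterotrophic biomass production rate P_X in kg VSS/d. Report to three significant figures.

Observed yield with endogenous decay: Y_obs = Y / (1 + k_d·θ_c) = 0.472 / (1 + 0.0533 × 20.4) = 0.472 / 2.087 = 0.2261 g VSS/g BOD₅.
ΔS = 3160 − 7.90 = 3152 mg/L, so the substrate removal rate is 1480 × 3152/1000 = 4665 kg BOD₅/d.
P_X = Y_obs · Q(S₀ − S) = 0.2261 × 4665 = 1055 kg VSS/d.

P_X ≈ 1050 kg VSS/d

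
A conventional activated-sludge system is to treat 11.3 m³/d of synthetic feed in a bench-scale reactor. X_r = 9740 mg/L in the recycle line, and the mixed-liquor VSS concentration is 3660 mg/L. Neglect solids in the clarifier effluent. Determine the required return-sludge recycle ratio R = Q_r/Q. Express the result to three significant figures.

R ≈ 0.602

Solids balance on the clarifier gives (1+R)X = R·X_r, so R = X/(X_r − X) = 3660 / (9740 − 3660) = 0.6020.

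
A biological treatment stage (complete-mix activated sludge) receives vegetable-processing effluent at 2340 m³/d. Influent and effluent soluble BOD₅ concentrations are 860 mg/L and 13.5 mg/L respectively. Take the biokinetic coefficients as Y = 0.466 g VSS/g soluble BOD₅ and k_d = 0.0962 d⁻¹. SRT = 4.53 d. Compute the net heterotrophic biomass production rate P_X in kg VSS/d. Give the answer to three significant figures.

The observed yield is Y_obs = Y/(1 + k_d·θ_c) = 0.466 / (1 + 0.0962 × 4.53) = 0.466 / 1.436 = 0.3246 g VSS per g soluble BOD₅ removed.
Mass of soluble BOD₅ removed per day: Q(S₀ − S) = 2340 × 846.5 g/m³ = 1981 kg/d.
So the net sludge growth is P_X = 0.3246 × 1981 = 642.9 kg VSS/d.

P_X ≈ 643 kg VSS/d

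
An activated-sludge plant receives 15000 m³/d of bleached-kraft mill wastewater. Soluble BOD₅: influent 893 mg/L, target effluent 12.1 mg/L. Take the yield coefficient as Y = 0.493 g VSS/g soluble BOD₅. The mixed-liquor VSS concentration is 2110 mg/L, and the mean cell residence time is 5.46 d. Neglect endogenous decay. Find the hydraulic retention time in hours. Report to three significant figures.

Biomass mass balance (decay neglected): V·X = Y·Q·(S₀ − S)·θ_c, so V = 0.493 × 15000 × (893 − 12.1) × 5.46 / 2110 = 16857 m³.
HRT = V/Q = 16857 m³ / 15000 m³·d⁻¹ = 1.124 d × 24 = 26.97 h.

τ ≈ 27.0 h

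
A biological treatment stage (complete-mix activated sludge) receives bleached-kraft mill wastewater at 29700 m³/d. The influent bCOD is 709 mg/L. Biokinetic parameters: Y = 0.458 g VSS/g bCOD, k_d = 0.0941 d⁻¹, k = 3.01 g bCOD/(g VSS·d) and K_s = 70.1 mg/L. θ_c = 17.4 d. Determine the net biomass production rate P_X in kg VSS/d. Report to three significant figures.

Effluent substrate depends only on kinetics and SRT: S = K_s(1 + k_d θ_c) / [θ_c(Yk − k_d) − 1] = 70.1 × (1 + 0.0941 × 17.4) / [17.4 × (0.458 × 3.01 − 0.0941) − 1] = 184.9 / 21.35 = 8.659 mg/L.
The observed yield is Y_obs = Y/(1 + k_d·θ_c) = 0.458 / (1 + 0.0941 × 17.4) = 0.458 / 2.637 = 0.1737 g VSS per g bCOD removed.
Mass of bCOD removed per day: Q(S₀ − S) = 29700 × 700.3 g/m³ = 20800 kg/d.
P_X = Y_obs · Q(S₀ − S) = 0.1737 × 20800 = 3612 kg VSS/d.

P_X ≈ 3610 kg VSS/d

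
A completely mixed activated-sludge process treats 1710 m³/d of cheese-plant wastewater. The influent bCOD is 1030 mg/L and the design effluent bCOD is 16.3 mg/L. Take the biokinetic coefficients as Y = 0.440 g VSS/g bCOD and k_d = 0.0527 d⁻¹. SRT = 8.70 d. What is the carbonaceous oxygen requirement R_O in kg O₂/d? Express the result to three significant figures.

Correct the yield for decay: Y_obs = Y/(1 + k_d θ_c) = 0.440 / (1 + 0.0527 × 8.70) = 0.440 / 1.458 = 0.3017.
ΔS = 1030 − 16.3 = 1014 mg/L, so the substrate removal rate is 1710 × 1014/1000 = 1733 kg bCOD/d.
Net sludge production P_X = 0.3017 × 1733 = 522.9 kg VSS/d.
Carbonaceous O₂ demand = substrate oxidised − cell-mass equivalent = 1733 − 1.42 × 522.9 = 990.8 kg O₂/d.

R_O ≈ 991 kg O₂/d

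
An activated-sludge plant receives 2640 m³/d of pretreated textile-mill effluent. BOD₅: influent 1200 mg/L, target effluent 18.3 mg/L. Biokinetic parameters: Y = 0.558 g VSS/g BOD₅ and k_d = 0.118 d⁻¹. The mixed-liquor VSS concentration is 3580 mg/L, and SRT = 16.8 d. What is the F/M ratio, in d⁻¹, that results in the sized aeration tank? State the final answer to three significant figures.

Steady-state biomass mass balance: V·X·(1 + k_d·θ_c) = Y·Q·(S₀ − S)·θ_c, so V = 0.558 × 2640 × (1200 − 18.3) × 16.8 / [3580 × (1 + 0.118 × 16.8)] = 2.92×10^7 / 10677 = 2739 m³.
F/M = applied load / biomass = Q·S₀/(V·X) = 2640 × 1200 / (2739 × 3580) = 0.3231 d⁻¹.

F/M ≈ 0.323 d⁻¹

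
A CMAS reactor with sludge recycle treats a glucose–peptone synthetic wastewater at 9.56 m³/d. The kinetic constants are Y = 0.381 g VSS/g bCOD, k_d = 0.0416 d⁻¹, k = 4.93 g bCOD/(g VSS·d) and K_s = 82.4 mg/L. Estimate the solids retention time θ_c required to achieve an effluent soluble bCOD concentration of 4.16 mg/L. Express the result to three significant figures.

θ_c ≈ 20.5 d

Specific growth rate at S = 4.16 mg/L: μ = YkS/(K_s+S) = 0.381·4.93·4.16/(82.4+4.16) = 0.09027 d⁻¹.
Then 1/θ_c = μ − k_d = 0.09027 − 0.0416 = 0.04867 d⁻¹, giving θ_c = 20.55 d.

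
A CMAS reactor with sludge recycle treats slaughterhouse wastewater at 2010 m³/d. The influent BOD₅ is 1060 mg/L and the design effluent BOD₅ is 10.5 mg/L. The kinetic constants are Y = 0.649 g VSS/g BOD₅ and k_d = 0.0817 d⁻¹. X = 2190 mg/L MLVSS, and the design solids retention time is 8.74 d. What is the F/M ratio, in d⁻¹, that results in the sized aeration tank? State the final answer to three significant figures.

Rearranging the biomass balance for a CMAS with decay, V = Y·Q·ΔS·θ_c / [X·(1+k_d θ_c)] = 0.649 × 2010 × (1060 − 10.5) × 8.74 / [2190 × (1 + 0.0817 × 8.74)] = 1.2×10^7 / 3754 = 3188 m³.
Food-to-microorganism ratio F/M = Q S₀ / (V X) = 2010 × 1060 / (3188 × 2190) = 0.3052 d⁻¹.

F/M ≈ 0.305 d⁻¹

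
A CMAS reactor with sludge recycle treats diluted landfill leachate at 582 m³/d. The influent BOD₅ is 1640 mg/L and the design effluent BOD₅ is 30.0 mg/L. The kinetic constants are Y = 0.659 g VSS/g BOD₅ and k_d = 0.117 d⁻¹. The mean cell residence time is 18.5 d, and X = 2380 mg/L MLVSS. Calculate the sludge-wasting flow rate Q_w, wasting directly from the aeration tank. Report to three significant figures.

Q_w ≈ 82.0 m³/d

Steady-state biomass mass balance: V·X·(1 + k_d·θ_c) = Y·Q·(S₀ − S)·θ_c, so V = 0.659 × 582 × (1640 − 30.0) × 18.5 / [2380 × (1 + 0.117 × 18.5)] = 1.14×10^7 / 7532 = 1517 m³.
Wasting from the aeration tank: Q_w = V / θ_c = 1517 / 18.5 = 81.99 m³/d.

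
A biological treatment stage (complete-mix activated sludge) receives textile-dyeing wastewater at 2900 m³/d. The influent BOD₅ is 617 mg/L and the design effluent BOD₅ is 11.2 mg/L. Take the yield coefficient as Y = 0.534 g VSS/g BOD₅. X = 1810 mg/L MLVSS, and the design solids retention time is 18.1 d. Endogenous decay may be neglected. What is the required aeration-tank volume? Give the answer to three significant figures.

With k_d = 0 the design equation reduces to V = Y Q (S₀−S) θ_c / X = 0.534 × 2900 × (617 − 11.2) × 18.1 / 1810 = 9381 m³.

V ≈ 9380 m³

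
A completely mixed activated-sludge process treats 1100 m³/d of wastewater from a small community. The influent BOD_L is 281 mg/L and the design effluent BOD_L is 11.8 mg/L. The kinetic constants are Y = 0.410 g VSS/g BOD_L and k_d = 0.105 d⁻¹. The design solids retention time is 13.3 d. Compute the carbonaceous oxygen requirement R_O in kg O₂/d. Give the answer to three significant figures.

R_O ≈ 224 kg O₂/d

The observed yield is Y_obs = Y/(1 + k_d·θ_c) = 0.410 / (1 + 0.105 × 13.3) = 0.410 / 2.397 = 0.1711 g VSS per g BOD_L removed.
Mass of BOD_L removed per day: Q(S₀ − S) = 1100 × 269.2 g/m³ = 296.1 kg/d.
Biomass synthesised: P_X = Y_obs × 296.1 = 50.66 kg VSS/d.
Carbonaceous O₂ demand = substrate oxidised − cell-mass equivalent = 296.1 − 1.42 × 50.66 = 224.2 kg O₂/d.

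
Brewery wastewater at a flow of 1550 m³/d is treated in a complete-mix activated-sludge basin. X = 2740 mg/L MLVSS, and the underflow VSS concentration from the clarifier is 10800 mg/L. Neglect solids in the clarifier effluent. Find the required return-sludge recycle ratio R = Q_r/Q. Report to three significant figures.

R ≈ 0.340

R = Q_r/Q = X/(X_r − X) = 2740 / (10800 − 2740) = 0.3400.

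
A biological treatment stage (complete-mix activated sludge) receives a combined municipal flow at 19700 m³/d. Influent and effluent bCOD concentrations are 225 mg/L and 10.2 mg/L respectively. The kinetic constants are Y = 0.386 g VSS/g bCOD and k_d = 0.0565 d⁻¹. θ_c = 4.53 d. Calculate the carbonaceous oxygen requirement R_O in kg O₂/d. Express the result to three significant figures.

Observed yield with endogenous decay: Y_obs = Y / (1 + k_d·θ_c) = 0.386 / (1 + 0.0565 × 4.53) = 0.386 / 1.256 = 0.3073 g VSS/g bCOD.
ΔS = 225 − 10.2 = 214.8 mg/L, so the substrate removal rate is 19700 × 214.8/1000 = 4232 kg bCOD/d.
P_X = Y_obs·Q·(S₀ − S) = 0.3073 × 4232 = 1301 kg VSS/d.
Carbonaceous O₂ demand = substrate oxidised − cell-mass equivalent = 4232 − 1.42 × 1301 = 2385 kg O₂/d.

R_O ≈ 2380 kg O₂/d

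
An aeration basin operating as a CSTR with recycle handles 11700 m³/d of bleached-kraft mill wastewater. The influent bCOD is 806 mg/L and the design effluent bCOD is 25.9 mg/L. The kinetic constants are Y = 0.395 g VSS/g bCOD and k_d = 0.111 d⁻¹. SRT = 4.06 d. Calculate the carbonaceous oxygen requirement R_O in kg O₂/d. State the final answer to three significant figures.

Correct the yield for decay: Y_obs = Y/(1 + k_d θ_c) = 0.395 / (1 + 0.111 × 4.06) = 0.395 / 1.451 = 0.2723.
Mass of bCOD removed per day: Q(S₀ − S) = 11700 × 780.1 g/m³ = 9127 kg/d.
Biomass synthesised: P_X = Y_obs × 9127 = 2485 kg VSS/d.
R_O = Q·(S₀ − S) − 1.42·P_X = 9127 − 1.42 × 2485 = 5598 kg O₂/d.

R_O ≈ 5600 kg O₂/d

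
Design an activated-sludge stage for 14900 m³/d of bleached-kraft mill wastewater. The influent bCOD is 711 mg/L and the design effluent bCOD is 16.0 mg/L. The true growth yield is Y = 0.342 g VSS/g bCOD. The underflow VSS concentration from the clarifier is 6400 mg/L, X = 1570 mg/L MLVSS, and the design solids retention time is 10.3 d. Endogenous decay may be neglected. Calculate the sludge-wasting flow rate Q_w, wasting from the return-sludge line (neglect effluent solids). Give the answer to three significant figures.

V·X = Y·Q·ΔS·θ_c gives V = 0.342 × 14900 × (711 − 16.0) × 10.3 / 1570 = 23235 m³.
Q_w = (V·X)/(θ_c X_r) = 23235 × 1570 / (10.3 × 6400) = 553.4 m³/d.

Q_w ≈ 553 m³/d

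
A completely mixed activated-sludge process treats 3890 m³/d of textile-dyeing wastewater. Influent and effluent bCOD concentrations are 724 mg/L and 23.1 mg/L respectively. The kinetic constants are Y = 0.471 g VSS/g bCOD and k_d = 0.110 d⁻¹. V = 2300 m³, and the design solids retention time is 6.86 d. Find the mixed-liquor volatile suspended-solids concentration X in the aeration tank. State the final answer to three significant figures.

X ≈ 2180 mg/L

X = Y·Q·ΔS·θ_c / [V·(1 + k_d θ_c)] = 0.471 × 3890 × (724 − 23.1) × 6.86 / [2300 × (1 + 0.110 × 6.86)] = 2183 mg/L.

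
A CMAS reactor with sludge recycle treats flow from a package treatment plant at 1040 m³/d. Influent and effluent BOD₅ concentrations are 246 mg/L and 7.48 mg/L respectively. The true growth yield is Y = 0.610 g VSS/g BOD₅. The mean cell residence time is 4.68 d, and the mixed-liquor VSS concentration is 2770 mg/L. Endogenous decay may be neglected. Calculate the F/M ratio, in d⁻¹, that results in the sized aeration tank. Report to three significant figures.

With k_d = 0 the design equation reduces to V = Y Q (S₀−S) θ_c / X = 0.610 × 1040 × (246 − 7.48) × 4.68 / 2770 = 255.7 m³.
F/M = Q·S₀ / (V·X) = 1040 × 246 / (255.7 × 2770) = 0.3613 g BOD₅·(g VSS·d)⁻¹.

F/M ≈ 0.361 d⁻¹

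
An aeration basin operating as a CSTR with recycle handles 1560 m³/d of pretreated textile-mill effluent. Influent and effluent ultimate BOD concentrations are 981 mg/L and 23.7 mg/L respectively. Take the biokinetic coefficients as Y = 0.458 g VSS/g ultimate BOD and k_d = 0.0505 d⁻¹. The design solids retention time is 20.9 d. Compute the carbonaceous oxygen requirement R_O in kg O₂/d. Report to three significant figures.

Correct the yield for decay: Y_obs = Y/(1 + k_d θ_c) = 0.458 / (1 + 0.0505 × 20.9) = 0.458 / 2.055 = 0.2228.
Q·(S₀ − S) = 1560 × (981 − 23.7) × 10⁻³ = 1493 kg/d removed.
Biomass synthesised: P_X = Y_obs × 1493 = 332.8 kg VSS/d.
R_O = Q·(S₀ − S) − 1.42·P_X = 1493 − 1.42 × 332.8 = 1021 kg O₂/d.

R_O ≈ 1020 kg O₂/d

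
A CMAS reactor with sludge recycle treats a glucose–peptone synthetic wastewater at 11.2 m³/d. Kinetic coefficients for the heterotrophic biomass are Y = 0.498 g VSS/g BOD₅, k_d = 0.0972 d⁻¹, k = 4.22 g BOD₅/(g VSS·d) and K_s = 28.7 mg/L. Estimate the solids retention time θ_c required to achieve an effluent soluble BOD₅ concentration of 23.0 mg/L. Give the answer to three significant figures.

θ_c ≈ 1.19 d

From 1/θ_c = Y·k·S/(K_s + S) − k_d: Y·k·S/(K_s+S) = 0.498 × 4.22 × 23.0 / (28.7 + 23.0) = 0.9349 d⁻¹.
1/θ_c = 0.9349 − 0.0972 = 0.8377 d⁻¹, so θ_c = 1.194 d.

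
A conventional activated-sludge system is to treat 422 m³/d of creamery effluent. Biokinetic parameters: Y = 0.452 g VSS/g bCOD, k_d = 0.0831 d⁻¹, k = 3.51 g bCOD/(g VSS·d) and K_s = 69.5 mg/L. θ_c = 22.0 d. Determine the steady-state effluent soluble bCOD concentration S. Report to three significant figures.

From the Monod/SRT balance for a CMAS, S = K_s·(1+k_d θ_c)/[θ_c·(Y k − k_d) − 1] = 69.5 × (1 + 0.0831 × 22.0) / [22.0 × (0.452 × 3.51 − 0.0831) − 1] = 196.6 / 32.08 = 6.128 mg/L.

S ≈ 6.13 mg/L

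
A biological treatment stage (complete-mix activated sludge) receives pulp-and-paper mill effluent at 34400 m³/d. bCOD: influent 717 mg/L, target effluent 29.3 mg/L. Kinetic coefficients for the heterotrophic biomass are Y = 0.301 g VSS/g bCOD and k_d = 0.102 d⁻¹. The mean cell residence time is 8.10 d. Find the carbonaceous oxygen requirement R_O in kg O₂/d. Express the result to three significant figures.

R_O ≈ 18100 kg O₂/d

Y_obs = Y / (1 + k_d θ_c) = 0.301 / (1 + 0.102 × 8.10) = 0.301 / 1.826 = 0.1648.
Substrate removed = Q·(S₀ − S) = 34400 m³/d × (717 − 29.3) g/m³ = 2.37×10^7 g/d = 23657 kg/d.
Net sludge production P_X = 0.1648 × 23657 = 3899 kg VSS/d.
Carbonaceous O₂ demand = substrate oxidised − cell-mass equivalent = 23657 − 1.42 × 3899 = 18120 kg O₂/d.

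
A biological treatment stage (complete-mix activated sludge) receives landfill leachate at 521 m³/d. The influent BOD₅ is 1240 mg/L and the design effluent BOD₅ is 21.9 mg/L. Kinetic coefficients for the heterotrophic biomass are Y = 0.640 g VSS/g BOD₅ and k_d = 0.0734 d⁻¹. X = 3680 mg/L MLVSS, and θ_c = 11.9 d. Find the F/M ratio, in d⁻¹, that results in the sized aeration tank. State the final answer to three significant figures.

Steady-state biomass mass balance: V·X·(1 + k_d·θ_c) = Y·Q·(S₀ − S)·θ_c, so V = 0.640 × 521 × (1240 − 21.9) × 11.9 / [3680 × (1 + 0.0734 × 11.9)] = 4.83×10^6 / 6894 = 701.1 m³.
F/M = applied load / biomass = Q·S₀/(V·X) = 521 × 1240 / (701.1 × 3680) = 0.2504 d⁻¹.

F/M ≈ 0.250 d⁻¹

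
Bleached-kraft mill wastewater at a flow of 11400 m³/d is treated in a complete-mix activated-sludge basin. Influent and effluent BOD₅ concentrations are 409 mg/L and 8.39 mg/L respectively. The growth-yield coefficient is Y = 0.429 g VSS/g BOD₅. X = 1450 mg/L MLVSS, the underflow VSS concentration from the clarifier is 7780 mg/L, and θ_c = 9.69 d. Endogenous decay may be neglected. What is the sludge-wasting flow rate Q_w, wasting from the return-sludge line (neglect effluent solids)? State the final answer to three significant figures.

Q_w ≈ 252 m³/d

Biomass mass balance (decay neglected): V·X = Y·Q·(S₀ − S)·θ_c, so V = 0.429 × 11400 × (409 − 8.39) × 9.69 / 1450 = 13093 m³.
θ_c = V·X/(Q_w·X_r) when wasting from the recycle, so Q_w = V·X/(θ_c·X_r) = 13093 × 1450 / (9.69 × 7780) = 251.8 m³/d.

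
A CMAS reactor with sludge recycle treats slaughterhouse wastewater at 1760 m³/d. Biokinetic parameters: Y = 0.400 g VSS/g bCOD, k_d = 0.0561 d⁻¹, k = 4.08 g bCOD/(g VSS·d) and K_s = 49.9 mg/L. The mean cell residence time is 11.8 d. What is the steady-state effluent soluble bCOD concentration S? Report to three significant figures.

S ≈ 4.71 mg/L

Effluent substrate depends only on kinetics and SRT: S = K_s(1 + k_d θ_c) / [θ_c(Yk − k_d) − 1] = 49.9 × (1 + 0.0561 × 11.8) / [11.8 × (0.400 × 4.08 − 0.0561) − 1] = 82.93 / 17.60 = 4.713 mg/L.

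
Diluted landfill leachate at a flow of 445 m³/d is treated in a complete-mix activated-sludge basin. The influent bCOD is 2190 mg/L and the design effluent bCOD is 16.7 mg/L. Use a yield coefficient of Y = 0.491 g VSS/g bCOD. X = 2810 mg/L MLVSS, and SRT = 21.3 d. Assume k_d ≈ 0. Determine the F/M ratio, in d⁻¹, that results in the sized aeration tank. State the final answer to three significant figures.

With k_d = 0 the design equation reduces to V = Y Q (S₀−S) θ_c / X = 0.491 × 445 × (2190 − 16.7) × 21.3 / 2810 = 3599 m³.
F/M = applied load / biomass = Q·S₀/(V·X) = 445 × 2190 / (3599 × 2810) = 0.09635 d⁻¹.

F/M ≈ 0.0964 d⁻¹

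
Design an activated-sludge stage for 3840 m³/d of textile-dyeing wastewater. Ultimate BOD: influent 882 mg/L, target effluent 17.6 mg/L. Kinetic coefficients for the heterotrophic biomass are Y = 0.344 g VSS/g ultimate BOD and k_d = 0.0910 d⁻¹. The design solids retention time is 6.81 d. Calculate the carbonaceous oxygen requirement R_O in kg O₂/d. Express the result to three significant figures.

Correct the yield for decay: Y_obs = Y/(1 + k_d θ_c) = 0.344 / (1 + 0.0910 × 6.81) = 0.344 / 1.620 = 0.2124.
ΔS = 882 − 17.6 = 864.4 mg/L, so the substrate removal rate is 3840 × 864.4/1000 = 3319 kg ultimate BOD/d.
Biomass synthesised: P_X = Y_obs × 3319 = 705.0 kg VSS/d.
R_O = Q·ΔS − 1.42 P_X = 3319 − 1001 = 2318 kg O₂/d.

R_O ≈ 2320 kg O₂/d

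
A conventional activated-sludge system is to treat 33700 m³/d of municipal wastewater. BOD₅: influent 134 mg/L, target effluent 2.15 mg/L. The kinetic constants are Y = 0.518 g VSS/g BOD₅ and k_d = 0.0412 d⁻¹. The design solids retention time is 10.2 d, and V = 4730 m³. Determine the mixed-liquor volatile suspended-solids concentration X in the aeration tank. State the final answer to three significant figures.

X ≈ 3490 mg/L

Solving the biomass balance for X: X = Y Q (S₀−S) θ_c / [V (1+k_d θ_c)] = 0.518 × 33700 × (134 − 2.15) × 10.2 / [4730 × (1 + 0.0412 × 10.2)] = 3495 mg/L.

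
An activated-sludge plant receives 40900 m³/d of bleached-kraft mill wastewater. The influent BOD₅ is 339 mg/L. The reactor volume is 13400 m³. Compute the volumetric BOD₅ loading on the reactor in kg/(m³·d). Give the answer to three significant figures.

L_v ≈ 1.03 kg BOD₅/(m³·d)

L_v = Q S₀ / V = 40900 × 339 × 10⁻³ / 13400 = 1.035 kg/(m³·d).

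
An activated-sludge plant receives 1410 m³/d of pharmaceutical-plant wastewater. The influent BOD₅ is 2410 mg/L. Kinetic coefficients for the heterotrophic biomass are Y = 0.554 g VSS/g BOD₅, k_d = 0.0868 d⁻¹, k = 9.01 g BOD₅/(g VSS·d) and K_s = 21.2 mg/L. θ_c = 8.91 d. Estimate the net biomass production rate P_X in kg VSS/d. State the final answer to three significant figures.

P_X ≈ 1060 kg VSS/d

From the Monod/SRT balance for a CMAS, S = K_s·(1+k_d θ_c)/[θ_c·(Y k − k_d) − 1] = 21.2 × (1 + 0.0868 × 8.91) / [8.91 × (0.554 × 9.01 − 0.0868) − 1] = 37.60 / 42.70 = 0.8804 mg/L.
Y_obs = Y / (1 + k_d θ_c) = 0.554 / (1 + 0.0868 × 8.91) = 0.554 / 1.773 = 0.3124.
Substrate removed = Q·(S₀ − S) = 1410 m³/d × (2410 − 0.880) g/m³ = 3.4×10^6 g/d = 3397 kg/d.
So the net sludge growth is P_X = 0.3124 × 3397 = 1061 kg VSS/d.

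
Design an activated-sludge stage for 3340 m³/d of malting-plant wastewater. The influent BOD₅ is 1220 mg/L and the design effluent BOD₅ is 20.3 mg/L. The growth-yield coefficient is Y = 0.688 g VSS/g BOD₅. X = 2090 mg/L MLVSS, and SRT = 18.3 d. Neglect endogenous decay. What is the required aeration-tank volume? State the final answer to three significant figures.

V ≈ 24100 m³

V·X = Y·Q·ΔS·θ_c gives V = 0.688 × 3340 × (1220 − 20.3) × 18.3 / 2090 = 24139 m³.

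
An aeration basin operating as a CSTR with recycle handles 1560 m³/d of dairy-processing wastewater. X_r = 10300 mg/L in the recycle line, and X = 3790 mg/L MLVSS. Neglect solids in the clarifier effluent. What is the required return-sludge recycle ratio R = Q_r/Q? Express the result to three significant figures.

R = Q_r/Q = X/(X_r − X) = 3790 / (10300 − 3790) = 0.5822.

R ≈ 0.582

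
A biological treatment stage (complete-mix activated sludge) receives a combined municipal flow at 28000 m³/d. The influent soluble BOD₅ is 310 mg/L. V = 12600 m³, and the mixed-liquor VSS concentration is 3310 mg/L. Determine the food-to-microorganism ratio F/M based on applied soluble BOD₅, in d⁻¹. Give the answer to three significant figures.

F/M = Q·S₀ / (V·X) = 28000 × 310 / (12600 × 3310) = 0.2081 g soluble BOD₅·(g VSS·d)⁻¹.

F/M ≈ 0.208 d⁻¹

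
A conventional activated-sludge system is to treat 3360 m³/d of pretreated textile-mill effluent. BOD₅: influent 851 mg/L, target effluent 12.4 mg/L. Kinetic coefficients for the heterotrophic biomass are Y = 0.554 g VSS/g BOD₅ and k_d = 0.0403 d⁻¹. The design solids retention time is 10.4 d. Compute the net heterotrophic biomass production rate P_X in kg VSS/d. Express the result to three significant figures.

P_X ≈ 1100 kg VSS/d

Y_obs = Y / (1 + k_d θ_c) = 0.554 / (1 + 0.0403 × 10.4) = 0.554 / 1.419 = 0.3904.
ΔS = 851 − 12.4 = 838.6 mg/L, so the substrate removal rate is 3360 × 838.6/1000 = 2818 kg BOD₅/d.
Net biomass production P_X = Y_obs × Q·(S₀ − S) = 0.3904 × 2818 = 1100 kg VSS/d.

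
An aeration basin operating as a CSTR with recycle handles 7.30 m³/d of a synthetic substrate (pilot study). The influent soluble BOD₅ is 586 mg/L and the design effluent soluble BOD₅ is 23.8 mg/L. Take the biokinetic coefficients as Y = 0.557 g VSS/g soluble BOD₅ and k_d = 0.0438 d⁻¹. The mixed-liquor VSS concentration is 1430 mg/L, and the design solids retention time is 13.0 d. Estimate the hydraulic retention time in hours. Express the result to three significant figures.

From the SRT design equation V = Y Q (S₀−S) θ_c / [X (1 + k_d θ_c)] = 0.557 × 7.30 × (586 − 23.8) × 13.0 / [1430 × (1 + 0.0438 × 13.0)] = 2.97×10^4 / 2244 = 13.24 m³.
HRT = V/Q = 13.24 m³ / 7.30 m³·d⁻¹ = 1.814 d × 24 = 43.53 h.

τ ≈ 43.5 h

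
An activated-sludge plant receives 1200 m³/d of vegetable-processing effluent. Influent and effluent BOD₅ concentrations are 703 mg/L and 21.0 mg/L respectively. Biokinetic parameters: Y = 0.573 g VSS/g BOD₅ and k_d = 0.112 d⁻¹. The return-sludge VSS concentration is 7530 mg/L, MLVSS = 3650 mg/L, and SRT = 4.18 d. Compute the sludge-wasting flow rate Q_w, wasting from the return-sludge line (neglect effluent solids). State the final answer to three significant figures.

Steady-state biomass mass balance: V·X·(1 + k_d·θ_c) = Y·Q·(S₀ − S)·θ_c, so V = 0.573 × 1200 × (703 − 21.0) × 4.18 / [3650 × (1 + 0.112 × 4.18)] = 1.96×10^6 / 5359 = 365.8 m³.
θ_c = V·X/(Q_w·X_r) when wasting from the recycle, so Q_w = V·X/(θ_c·X_r) = 365.8 × 3650 / (4.18 × 7530) = 42.42 m³/d.

Q_w ≈ 42.4 m³/d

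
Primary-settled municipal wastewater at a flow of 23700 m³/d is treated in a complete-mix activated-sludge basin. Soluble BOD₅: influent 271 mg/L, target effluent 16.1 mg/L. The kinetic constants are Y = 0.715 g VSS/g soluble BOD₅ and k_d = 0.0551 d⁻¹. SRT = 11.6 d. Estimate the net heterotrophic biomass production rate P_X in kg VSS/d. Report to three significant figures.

Observed yield with endogenous decay: Y_obs = Y / (1 + k_d·θ_c) = 0.715 / (1 + 0.0551 × 11.6) = 0.715 / 1.639 = 0.4362 g VSS/g soluble BOD₅.
ΔS = 271 − 16.1 = 254.9 mg/L, so the substrate removal rate is 23700 × 254.9/1000 = 6041 kg soluble BOD₅/d.
So the net sludge growth is P_X = 0.4362 × 6041 = 2635 kg VSS/d.

P_X ≈ 2640 kg VSS/d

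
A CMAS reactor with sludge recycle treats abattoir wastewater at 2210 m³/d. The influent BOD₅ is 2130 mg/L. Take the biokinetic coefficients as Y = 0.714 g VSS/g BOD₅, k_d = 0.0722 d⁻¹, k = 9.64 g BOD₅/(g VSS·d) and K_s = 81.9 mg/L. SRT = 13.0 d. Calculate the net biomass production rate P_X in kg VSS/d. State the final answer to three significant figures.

For a completely mixed reactor with recycle the Lawrence–McCarty relation gives S = K_s·(1 + k_d·θ_c) / [θ_c·(Y·k − k_d) − 1] = 81.9 × (1 + 0.0722 × 13.0) / [13.0 × (0.714 × 9.64 − 0.0722) − 1] = 158.8 / 87.54 = 1.814 mg/L.
Y_obs = Y / (1 + k_d θ_c) = 0.714 / (1 + 0.0722 × 13.0) = 0.714 / 1.939 = 0.3683.
Mass of BOD₅ removed per day: Q(S₀ − S) = 2210 × 2128 g/m³ = 4703 kg/d.
Net biomass production P_X = Y_obs × Q·(S₀ − S) = 0.3683 × 4703 = 1732 kg VSS/d.

P_X ≈ 1730 kg VSS/d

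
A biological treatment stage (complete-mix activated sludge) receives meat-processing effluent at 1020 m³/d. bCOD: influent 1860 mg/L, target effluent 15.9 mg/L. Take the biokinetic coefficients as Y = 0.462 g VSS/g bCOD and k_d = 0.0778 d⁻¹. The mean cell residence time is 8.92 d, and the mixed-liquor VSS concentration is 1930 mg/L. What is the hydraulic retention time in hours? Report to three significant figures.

τ ≈ 55.8 h

Rearranging the biomass balance for a CMAS with decay, V = Y·Q·ΔS·θ_c / [X·(1+k_d θ_c)] = 0.462 × 1020 × (1860 − 15.9) × 8.92 / [1930 × (1 + 0.0778 × 8.92)] = 7.75×10^6 / 3269 = 2371 m³.
τ = V/Q = 2371/1020 = 2.324 d, or 55.79 h.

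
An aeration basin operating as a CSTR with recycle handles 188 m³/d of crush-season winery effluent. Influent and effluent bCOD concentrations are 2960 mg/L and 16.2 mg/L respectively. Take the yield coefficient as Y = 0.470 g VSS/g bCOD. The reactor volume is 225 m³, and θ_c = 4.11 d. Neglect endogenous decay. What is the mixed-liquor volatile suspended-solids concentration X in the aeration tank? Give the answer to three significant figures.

X ≈ 4750 mg/L

Without decay, X = Y Q (S₀−S) θ_c / V = 0.470 × 188 × (2960 − 16.2) × 4.11 / 225 = 4751 mg/L.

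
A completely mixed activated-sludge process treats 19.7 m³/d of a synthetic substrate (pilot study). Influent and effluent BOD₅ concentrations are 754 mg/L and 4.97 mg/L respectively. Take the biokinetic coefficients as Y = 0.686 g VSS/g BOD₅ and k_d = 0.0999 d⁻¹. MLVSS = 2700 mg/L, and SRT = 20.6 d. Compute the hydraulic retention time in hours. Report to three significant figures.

τ ≈ 30.8 h

From the SRT design equation V = Y Q (S₀−S) θ_c / [X (1 + k_d θ_c)] = 0.686 × 19.7 × (754 − 4.97) × 20.6 / [2700 × (1 + 0.0999 × 20.6)] = 2.09×10^5 / 8256 = 25.26 m³.
τ = V/Q = 25.26/19.7 = 1.282 d, or 30.77 h.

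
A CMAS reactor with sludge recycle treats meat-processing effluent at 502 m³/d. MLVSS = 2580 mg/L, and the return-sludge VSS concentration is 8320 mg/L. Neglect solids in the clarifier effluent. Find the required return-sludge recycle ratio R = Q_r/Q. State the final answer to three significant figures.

Solids balance on the clarifier gives (1+R)X = R·X_r, so R = X/(X_r − X) = 2580 / (8320 − 2580) = 0.4495.

R ≈ 0.449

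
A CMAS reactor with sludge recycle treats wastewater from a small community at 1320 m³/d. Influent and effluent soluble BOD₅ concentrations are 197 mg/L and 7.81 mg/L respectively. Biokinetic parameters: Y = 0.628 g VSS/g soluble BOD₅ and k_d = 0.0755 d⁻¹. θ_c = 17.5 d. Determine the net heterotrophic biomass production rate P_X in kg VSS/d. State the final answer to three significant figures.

Observed yield with endogenous decay: Y_obs = Y / (1 + k_d·θ_c) = 0.628 / (1 + 0.0755 × 17.5) = 0.628 / 2.321 = 0.2705 g VSS/g soluble BOD₅.
ΔS = 197 − 7.81 = 189.2 mg/L, so the substrate removal rate is 1320 × 189.2/1000 = 249.7 kg soluble BOD₅/d.
So the net sludge growth is P_X = 0.2705 × 249.7 = 67.56 kg VSS/d.

P_X ≈ 67.6 kg VSS/d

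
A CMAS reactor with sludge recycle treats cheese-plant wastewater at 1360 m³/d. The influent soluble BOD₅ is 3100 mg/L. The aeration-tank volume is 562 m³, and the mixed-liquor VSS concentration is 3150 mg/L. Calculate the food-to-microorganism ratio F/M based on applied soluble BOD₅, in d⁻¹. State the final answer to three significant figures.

F/M ≈ 2.38 d⁻¹

Food-to-microorganism ratio F/M = Q S₀ / (V X) = 1360 × 3100 / (562.0 × 3150) = 2.382 d⁻¹.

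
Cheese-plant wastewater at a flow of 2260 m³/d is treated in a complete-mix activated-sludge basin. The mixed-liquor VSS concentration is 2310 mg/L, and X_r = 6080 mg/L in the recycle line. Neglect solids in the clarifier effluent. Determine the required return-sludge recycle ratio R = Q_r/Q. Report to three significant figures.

Mass balance around the secondary clarifier (neglecting effluent solids): R = X / (X_r − X) = 2310 / (6080 − 2310) = 0.6127.

R ≈ 0.613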